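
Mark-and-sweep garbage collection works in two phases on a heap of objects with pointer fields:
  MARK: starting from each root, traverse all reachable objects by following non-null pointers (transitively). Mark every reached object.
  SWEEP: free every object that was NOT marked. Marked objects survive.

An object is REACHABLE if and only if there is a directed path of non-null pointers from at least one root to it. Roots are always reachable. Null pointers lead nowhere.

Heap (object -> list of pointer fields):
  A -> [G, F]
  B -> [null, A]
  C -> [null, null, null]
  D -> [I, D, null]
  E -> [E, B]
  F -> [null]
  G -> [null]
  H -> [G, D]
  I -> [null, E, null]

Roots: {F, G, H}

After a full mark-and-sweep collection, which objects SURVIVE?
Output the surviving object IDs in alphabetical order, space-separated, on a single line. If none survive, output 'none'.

Answer: A B D E F G H I

Derivation:
Roots: F G H
Mark F: refs=null, marked=F
Mark G: refs=null, marked=F G
Mark H: refs=G D, marked=F G H
Mark D: refs=I D null, marked=D F G H
Mark I: refs=null E null, marked=D F G H I
Mark E: refs=E B, marked=D E F G H I
Mark B: refs=null A, marked=B D E F G H I
Mark A: refs=G F, marked=A B D E F G H I
Unmarked (collected): C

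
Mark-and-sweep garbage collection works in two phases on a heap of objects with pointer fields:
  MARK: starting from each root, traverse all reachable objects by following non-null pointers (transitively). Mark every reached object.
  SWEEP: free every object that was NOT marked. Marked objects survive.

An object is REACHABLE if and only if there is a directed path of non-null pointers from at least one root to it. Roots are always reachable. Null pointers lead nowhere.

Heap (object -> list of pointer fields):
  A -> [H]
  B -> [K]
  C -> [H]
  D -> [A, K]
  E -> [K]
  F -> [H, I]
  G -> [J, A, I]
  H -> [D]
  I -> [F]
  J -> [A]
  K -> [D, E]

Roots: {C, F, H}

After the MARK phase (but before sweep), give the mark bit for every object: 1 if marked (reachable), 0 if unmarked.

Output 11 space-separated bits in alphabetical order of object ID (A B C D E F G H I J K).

Answer: 1 0 1 1 1 1 0 1 1 0 1

Derivation:
Roots: C F H
Mark C: refs=H, marked=C
Mark F: refs=H I, marked=C F
Mark H: refs=D, marked=C F H
Mark I: refs=F, marked=C F H I
Mark D: refs=A K, marked=C D F H I
Mark A: refs=H, marked=A C D F H I
Mark K: refs=D E, marked=A C D F H I K
Mark E: refs=K, marked=A C D E F H I K
Unmarked (collected): B G J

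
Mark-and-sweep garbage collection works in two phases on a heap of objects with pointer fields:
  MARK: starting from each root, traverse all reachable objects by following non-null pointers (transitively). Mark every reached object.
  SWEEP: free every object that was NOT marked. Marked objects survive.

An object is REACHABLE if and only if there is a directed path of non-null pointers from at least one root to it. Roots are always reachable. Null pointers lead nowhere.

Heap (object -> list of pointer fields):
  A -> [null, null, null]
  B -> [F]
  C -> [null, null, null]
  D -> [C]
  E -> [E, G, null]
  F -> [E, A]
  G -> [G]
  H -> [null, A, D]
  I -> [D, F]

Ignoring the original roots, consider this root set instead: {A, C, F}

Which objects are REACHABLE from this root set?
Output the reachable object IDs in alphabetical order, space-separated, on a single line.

Roots: A C F
Mark A: refs=null null null, marked=A
Mark C: refs=null null null, marked=A C
Mark F: refs=E A, marked=A C F
Mark E: refs=E G null, marked=A C E F
Mark G: refs=G, marked=A C E F G
Unmarked (collected): B D H I

Answer: A C E F G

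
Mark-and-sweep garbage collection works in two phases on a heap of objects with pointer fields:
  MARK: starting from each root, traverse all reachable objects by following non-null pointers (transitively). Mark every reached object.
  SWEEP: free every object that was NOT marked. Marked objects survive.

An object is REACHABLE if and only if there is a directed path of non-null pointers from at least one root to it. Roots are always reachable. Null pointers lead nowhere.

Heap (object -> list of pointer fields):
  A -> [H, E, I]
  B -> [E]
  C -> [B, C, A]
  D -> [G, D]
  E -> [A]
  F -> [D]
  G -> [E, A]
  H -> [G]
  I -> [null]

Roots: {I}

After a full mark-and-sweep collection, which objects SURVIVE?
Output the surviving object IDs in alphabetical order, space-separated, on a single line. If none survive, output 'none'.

Roots: I
Mark I: refs=null, marked=I
Unmarked (collected): A B C D E F G H

Answer: I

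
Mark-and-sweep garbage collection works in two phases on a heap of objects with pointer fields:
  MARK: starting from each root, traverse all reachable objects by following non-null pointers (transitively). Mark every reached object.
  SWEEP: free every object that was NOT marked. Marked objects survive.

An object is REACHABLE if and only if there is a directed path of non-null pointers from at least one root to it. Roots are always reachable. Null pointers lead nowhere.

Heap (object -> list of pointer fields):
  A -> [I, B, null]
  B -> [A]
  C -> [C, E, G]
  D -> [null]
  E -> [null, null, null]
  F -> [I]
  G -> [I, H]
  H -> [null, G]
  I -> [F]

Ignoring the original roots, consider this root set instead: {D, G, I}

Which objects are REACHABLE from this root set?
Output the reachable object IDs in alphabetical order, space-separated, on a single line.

Answer: D F G H I

Derivation:
Roots: D G I
Mark D: refs=null, marked=D
Mark G: refs=I H, marked=D G
Mark I: refs=F, marked=D G I
Mark H: refs=null G, marked=D G H I
Mark F: refs=I, marked=D F G H I
Unmarked (collected): A B C E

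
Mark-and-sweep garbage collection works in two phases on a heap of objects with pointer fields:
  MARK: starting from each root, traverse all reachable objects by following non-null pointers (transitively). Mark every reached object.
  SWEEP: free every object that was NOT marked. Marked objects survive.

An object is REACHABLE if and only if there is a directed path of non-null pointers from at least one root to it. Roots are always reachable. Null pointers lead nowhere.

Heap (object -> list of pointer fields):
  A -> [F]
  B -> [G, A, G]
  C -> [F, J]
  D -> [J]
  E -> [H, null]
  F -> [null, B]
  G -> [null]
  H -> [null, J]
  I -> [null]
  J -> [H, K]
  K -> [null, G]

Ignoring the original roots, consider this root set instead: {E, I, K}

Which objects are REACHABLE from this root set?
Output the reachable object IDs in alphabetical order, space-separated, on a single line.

Answer: E G H I J K

Derivation:
Roots: E I K
Mark E: refs=H null, marked=E
Mark I: refs=null, marked=E I
Mark K: refs=null G, marked=E I K
Mark H: refs=null J, marked=E H I K
Mark G: refs=null, marked=E G H I K
Mark J: refs=H K, marked=E G H I J K
Unmarked (collected): A B C D F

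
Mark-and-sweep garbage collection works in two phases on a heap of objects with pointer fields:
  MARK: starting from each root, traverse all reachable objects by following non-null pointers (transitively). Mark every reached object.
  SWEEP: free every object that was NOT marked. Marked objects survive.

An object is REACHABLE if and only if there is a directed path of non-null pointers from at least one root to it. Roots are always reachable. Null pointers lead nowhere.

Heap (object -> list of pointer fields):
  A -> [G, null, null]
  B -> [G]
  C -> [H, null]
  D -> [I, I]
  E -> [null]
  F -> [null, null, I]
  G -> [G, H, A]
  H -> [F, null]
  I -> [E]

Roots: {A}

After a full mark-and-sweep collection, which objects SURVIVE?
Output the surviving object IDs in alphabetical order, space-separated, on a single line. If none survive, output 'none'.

Roots: A
Mark A: refs=G null null, marked=A
Mark G: refs=G H A, marked=A G
Mark H: refs=F null, marked=A G H
Mark F: refs=null null I, marked=A F G H
Mark I: refs=E, marked=A F G H I
Mark E: refs=null, marked=A E F G H I
Unmarked (collected): B C D

Answer: A E F G H I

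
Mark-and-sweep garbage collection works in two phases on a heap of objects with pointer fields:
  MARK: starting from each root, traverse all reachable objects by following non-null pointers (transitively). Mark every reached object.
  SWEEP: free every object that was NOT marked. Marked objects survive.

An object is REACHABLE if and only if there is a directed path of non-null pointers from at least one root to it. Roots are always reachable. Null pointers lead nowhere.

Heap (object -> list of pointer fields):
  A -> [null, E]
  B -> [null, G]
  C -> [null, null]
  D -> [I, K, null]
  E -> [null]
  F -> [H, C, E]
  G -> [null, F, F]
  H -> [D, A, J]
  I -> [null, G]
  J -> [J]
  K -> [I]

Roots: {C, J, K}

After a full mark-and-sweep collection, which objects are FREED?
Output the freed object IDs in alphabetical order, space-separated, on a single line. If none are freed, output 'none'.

Roots: C J K
Mark C: refs=null null, marked=C
Mark J: refs=J, marked=C J
Mark K: refs=I, marked=C J K
Mark I: refs=null G, marked=C I J K
Mark G: refs=null F F, marked=C G I J K
Mark F: refs=H C E, marked=C F G I J K
Mark H: refs=D A J, marked=C F G H I J K
Mark E: refs=null, marked=C E F G H I J K
Mark D: refs=I K null, marked=C D E F G H I J K
Mark A: refs=null E, marked=A C D E F G H I J K
Unmarked (collected): B

Answer: B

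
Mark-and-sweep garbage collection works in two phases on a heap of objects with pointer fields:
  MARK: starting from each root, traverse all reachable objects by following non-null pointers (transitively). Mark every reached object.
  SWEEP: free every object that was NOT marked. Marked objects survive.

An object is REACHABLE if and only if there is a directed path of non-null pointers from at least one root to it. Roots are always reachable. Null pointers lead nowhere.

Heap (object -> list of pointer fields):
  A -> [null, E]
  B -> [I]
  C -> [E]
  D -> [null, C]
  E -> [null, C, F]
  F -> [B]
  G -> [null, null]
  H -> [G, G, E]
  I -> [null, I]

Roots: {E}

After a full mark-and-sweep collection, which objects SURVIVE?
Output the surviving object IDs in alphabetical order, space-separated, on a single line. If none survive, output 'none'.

Answer: B C E F I

Derivation:
Roots: E
Mark E: refs=null C F, marked=E
Mark C: refs=E, marked=C E
Mark F: refs=B, marked=C E F
Mark B: refs=I, marked=B C E F
Mark I: refs=null I, marked=B C E F I
Unmarked (collected): A D G H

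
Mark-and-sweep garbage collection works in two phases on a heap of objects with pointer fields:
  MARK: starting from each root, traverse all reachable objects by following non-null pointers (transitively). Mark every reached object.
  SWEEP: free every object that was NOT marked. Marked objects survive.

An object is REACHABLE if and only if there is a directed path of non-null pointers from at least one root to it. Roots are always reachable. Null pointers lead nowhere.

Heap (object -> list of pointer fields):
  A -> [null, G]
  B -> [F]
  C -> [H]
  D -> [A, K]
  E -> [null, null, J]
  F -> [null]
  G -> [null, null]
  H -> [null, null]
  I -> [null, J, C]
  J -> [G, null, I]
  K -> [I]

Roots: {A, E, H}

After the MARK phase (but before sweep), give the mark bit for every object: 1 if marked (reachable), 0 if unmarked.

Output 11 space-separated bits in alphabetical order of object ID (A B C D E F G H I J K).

Answer: 1 0 1 0 1 0 1 1 1 1 0

Derivation:
Roots: A E H
Mark A: refs=null G, marked=A
Mark E: refs=null null J, marked=A E
Mark H: refs=null null, marked=A E H
Mark G: refs=null null, marked=A E G H
Mark J: refs=G null I, marked=A E G H J
Mark I: refs=null J C, marked=A E G H I J
Mark C: refs=H, marked=A C E G H I J
Unmarked (collected): B D F K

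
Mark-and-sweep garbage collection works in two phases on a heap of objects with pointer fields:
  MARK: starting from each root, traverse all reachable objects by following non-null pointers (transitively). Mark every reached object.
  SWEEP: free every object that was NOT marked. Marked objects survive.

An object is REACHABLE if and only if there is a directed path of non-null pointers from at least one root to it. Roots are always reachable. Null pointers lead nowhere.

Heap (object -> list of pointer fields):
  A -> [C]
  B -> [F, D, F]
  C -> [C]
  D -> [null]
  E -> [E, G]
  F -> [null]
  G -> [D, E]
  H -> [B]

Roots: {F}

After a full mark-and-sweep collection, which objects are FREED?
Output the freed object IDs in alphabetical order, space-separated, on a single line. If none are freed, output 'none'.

Roots: F
Mark F: refs=null, marked=F
Unmarked (collected): A B C D E G H

Answer: A B C D E G H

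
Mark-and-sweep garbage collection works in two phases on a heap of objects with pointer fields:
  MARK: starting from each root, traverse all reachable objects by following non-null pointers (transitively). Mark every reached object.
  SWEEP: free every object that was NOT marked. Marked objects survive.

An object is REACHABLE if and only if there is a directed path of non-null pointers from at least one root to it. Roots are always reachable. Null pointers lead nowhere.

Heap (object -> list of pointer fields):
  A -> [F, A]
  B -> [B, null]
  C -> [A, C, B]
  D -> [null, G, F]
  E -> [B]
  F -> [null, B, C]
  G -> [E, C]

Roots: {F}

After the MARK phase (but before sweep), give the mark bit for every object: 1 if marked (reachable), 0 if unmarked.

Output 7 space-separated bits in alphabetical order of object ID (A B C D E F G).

Answer: 1 1 1 0 0 1 0

Derivation:
Roots: F
Mark F: refs=null B C, marked=F
Mark B: refs=B null, marked=B F
Mark C: refs=A C B, marked=B C F
Mark A: refs=F A, marked=A B C F
Unmarked (collected): D E G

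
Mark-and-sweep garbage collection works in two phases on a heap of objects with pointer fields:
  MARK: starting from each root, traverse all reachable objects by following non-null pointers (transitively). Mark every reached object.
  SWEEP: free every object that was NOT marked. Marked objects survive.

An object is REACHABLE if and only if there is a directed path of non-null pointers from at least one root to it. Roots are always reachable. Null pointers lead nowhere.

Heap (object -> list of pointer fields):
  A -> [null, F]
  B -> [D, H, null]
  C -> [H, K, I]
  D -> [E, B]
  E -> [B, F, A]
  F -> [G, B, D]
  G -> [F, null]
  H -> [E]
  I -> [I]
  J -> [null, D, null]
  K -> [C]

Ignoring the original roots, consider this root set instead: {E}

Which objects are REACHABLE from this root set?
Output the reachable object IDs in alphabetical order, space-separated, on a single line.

Answer: A B D E F G H

Derivation:
Roots: E
Mark E: refs=B F A, marked=E
Mark B: refs=D H null, marked=B E
Mark F: refs=G B D, marked=B E F
Mark A: refs=null F, marked=A B E F
Mark D: refs=E B, marked=A B D E F
Mark H: refs=E, marked=A B D E F H
Mark G: refs=F null, marked=A B D E F G H
Unmarked (collected): C I J K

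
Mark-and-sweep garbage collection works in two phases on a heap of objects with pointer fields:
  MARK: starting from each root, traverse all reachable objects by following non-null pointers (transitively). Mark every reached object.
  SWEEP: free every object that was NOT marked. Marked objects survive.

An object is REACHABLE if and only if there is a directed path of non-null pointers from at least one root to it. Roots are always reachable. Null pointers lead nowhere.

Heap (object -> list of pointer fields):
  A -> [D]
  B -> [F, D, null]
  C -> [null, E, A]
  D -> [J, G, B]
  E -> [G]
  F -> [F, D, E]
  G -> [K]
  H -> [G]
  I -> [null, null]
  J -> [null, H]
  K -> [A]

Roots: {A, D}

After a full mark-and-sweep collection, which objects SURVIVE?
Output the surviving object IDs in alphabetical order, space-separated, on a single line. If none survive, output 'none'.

Answer: A B D E F G H J K

Derivation:
Roots: A D
Mark A: refs=D, marked=A
Mark D: refs=J G B, marked=A D
Mark J: refs=null H, marked=A D J
Mark G: refs=K, marked=A D G J
Mark B: refs=F D null, marked=A B D G J
Mark H: refs=G, marked=A B D G H J
Mark K: refs=A, marked=A B D G H J K
Mark F: refs=F D E, marked=A B D F G H J K
Mark E: refs=G, marked=A B D E F G H J K
Unmarked (collected): C I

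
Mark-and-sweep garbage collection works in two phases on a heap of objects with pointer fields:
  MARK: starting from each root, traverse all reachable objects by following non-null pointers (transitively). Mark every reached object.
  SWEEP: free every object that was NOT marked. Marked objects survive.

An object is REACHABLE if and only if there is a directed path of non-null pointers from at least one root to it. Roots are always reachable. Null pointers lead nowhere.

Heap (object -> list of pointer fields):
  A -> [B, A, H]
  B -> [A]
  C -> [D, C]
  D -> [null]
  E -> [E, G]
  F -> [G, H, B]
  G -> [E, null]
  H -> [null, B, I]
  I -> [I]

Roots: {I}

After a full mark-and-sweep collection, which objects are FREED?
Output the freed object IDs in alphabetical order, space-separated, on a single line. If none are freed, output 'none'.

Answer: A B C D E F G H

Derivation:
Roots: I
Mark I: refs=I, marked=I
Unmarked (collected): A B C D E F G H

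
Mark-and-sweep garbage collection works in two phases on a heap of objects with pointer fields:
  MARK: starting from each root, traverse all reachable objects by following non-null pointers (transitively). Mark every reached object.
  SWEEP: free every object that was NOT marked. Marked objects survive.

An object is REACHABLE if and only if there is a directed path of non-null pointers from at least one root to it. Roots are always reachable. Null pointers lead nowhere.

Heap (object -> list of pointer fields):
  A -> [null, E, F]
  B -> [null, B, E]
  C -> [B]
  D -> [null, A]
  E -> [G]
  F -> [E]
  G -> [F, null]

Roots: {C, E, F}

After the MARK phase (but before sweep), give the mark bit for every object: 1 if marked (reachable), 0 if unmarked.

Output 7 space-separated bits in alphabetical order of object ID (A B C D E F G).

Answer: 0 1 1 0 1 1 1

Derivation:
Roots: C E F
Mark C: refs=B, marked=C
Mark E: refs=G, marked=C E
Mark F: refs=E, marked=C E F
Mark B: refs=null B E, marked=B C E F
Mark G: refs=F null, marked=B C E F G
Unmarked (collected): A D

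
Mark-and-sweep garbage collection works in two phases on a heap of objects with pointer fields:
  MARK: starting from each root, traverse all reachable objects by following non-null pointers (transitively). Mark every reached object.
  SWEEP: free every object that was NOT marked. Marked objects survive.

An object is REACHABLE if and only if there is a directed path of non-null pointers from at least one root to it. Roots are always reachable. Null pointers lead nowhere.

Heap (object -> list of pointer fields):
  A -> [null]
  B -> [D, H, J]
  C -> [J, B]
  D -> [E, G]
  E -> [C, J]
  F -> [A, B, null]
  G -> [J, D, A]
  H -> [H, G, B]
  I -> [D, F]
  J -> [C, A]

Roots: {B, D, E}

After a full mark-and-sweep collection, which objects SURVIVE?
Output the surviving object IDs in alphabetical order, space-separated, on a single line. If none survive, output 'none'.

Answer: A B C D E G H J

Derivation:
Roots: B D E
Mark B: refs=D H J, marked=B
Mark D: refs=E G, marked=B D
Mark E: refs=C J, marked=B D E
Mark H: refs=H G B, marked=B D E H
Mark J: refs=C A, marked=B D E H J
Mark G: refs=J D A, marked=B D E G H J
Mark C: refs=J B, marked=B C D E G H J
Mark A: refs=null, marked=A B C D E G H J
Unmarked (collected): F I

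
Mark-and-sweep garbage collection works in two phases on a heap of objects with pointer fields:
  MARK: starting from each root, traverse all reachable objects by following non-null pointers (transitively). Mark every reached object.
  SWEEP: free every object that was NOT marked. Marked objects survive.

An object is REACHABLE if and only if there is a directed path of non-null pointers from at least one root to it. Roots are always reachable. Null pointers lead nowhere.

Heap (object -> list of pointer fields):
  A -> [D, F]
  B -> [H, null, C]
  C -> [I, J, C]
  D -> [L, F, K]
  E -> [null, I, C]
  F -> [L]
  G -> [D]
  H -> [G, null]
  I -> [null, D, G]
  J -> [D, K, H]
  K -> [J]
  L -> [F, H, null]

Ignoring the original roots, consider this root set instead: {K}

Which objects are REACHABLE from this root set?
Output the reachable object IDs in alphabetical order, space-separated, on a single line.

Answer: D F G H J K L

Derivation:
Roots: K
Mark K: refs=J, marked=K
Mark J: refs=D K H, marked=J K
Mark D: refs=L F K, marked=D J K
Mark H: refs=G null, marked=D H J K
Mark L: refs=F H null, marked=D H J K L
Mark F: refs=L, marked=D F H J K L
Mark G: refs=D, marked=D F G H J K L
Unmarked (collected): A B C E I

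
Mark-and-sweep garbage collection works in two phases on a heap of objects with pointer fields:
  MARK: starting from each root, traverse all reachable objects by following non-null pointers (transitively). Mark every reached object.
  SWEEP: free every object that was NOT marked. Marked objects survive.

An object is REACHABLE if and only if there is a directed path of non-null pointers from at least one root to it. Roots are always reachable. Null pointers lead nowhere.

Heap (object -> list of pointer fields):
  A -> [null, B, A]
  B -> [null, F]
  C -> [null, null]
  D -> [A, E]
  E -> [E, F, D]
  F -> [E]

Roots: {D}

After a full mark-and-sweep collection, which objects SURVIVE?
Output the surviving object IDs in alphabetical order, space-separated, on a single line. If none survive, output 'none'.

Roots: D
Mark D: refs=A E, marked=D
Mark A: refs=null B A, marked=A D
Mark E: refs=E F D, marked=A D E
Mark B: refs=null F, marked=A B D E
Mark F: refs=E, marked=A B D E F
Unmarked (collected): C

Answer: A B D E F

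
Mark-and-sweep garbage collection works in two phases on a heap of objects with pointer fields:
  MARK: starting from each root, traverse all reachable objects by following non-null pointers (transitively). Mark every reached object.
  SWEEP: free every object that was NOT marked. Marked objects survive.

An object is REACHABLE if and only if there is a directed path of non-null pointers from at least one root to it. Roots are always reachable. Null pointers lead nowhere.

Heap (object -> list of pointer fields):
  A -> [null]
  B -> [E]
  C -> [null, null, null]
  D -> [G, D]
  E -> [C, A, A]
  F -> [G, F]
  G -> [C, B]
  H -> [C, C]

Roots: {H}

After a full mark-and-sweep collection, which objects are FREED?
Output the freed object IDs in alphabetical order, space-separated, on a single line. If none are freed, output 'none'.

Answer: A B D E F G

Derivation:
Roots: H
Mark H: refs=C C, marked=H
Mark C: refs=null null null, marked=C H
Unmarked (collected): A B D E F G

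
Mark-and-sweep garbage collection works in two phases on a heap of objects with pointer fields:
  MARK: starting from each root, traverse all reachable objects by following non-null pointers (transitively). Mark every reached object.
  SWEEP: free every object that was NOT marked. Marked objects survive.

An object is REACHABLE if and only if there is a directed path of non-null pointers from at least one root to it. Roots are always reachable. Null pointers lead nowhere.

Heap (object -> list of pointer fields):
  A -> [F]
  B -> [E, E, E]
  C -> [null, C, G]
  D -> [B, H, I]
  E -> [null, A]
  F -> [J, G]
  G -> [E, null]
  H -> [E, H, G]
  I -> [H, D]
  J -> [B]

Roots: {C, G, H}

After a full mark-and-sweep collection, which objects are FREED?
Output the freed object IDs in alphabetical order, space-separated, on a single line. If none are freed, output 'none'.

Roots: C G H
Mark C: refs=null C G, marked=C
Mark G: refs=E null, marked=C G
Mark H: refs=E H G, marked=C G H
Mark E: refs=null A, marked=C E G H
Mark A: refs=F, marked=A C E G H
Mark F: refs=J G, marked=A C E F G H
Mark J: refs=B, marked=A C E F G H J
Mark B: refs=E E E, marked=A B C E F G H J
Unmarked (collected): D I

Answer: D I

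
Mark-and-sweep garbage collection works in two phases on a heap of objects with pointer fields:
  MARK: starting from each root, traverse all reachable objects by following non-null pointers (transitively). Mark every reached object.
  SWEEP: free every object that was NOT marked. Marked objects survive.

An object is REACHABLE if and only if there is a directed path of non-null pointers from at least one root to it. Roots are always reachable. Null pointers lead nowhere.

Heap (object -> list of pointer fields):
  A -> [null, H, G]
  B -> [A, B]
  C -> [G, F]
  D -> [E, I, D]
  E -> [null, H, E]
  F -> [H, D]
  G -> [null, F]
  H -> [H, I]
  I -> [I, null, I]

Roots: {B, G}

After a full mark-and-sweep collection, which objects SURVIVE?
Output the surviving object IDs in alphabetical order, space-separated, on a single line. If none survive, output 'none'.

Answer: A B D E F G H I

Derivation:
Roots: B G
Mark B: refs=A B, marked=B
Mark G: refs=null F, marked=B G
Mark A: refs=null H G, marked=A B G
Mark F: refs=H D, marked=A B F G
Mark H: refs=H I, marked=A B F G H
Mark D: refs=E I D, marked=A B D F G H
Mark I: refs=I null I, marked=A B D F G H I
Mark E: refs=null H E, marked=A B D E F G H I
Unmarked (collected): C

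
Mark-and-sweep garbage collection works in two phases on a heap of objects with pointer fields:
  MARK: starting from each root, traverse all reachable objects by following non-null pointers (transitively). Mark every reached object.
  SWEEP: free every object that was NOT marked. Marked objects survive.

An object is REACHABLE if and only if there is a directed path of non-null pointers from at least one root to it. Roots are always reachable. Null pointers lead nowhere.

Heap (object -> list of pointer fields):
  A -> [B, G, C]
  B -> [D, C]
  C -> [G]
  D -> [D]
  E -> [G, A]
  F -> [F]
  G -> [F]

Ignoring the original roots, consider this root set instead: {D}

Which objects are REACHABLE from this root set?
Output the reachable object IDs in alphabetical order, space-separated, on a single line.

Roots: D
Mark D: refs=D, marked=D
Unmarked (collected): A B C E F G

Answer: D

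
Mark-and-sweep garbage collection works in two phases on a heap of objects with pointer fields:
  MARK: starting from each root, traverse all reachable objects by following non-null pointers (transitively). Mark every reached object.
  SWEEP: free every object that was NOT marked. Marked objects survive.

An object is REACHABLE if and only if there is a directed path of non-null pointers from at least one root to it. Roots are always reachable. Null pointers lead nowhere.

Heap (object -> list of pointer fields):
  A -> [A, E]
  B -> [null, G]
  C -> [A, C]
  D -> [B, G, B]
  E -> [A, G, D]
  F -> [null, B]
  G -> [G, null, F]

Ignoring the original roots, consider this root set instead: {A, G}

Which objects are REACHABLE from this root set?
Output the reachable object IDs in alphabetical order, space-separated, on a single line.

Roots: A G
Mark A: refs=A E, marked=A
Mark G: refs=G null F, marked=A G
Mark E: refs=A G D, marked=A E G
Mark F: refs=null B, marked=A E F G
Mark D: refs=B G B, marked=A D E F G
Mark B: refs=null G, marked=A B D E F G
Unmarked (collected): C

Answer: A B D E F G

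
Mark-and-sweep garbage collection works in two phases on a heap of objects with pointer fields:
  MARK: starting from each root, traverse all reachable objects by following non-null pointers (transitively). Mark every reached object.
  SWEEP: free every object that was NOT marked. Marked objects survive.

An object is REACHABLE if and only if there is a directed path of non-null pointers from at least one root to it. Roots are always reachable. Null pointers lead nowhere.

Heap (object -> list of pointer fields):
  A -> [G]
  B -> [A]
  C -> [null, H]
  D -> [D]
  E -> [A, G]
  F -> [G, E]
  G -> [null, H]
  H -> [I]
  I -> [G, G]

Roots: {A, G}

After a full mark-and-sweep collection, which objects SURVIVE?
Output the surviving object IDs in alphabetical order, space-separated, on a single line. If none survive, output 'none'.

Answer: A G H I

Derivation:
Roots: A G
Mark A: refs=G, marked=A
Mark G: refs=null H, marked=A G
Mark H: refs=I, marked=A G H
Mark I: refs=G G, marked=A G H I
Unmarked (collected): B C D E F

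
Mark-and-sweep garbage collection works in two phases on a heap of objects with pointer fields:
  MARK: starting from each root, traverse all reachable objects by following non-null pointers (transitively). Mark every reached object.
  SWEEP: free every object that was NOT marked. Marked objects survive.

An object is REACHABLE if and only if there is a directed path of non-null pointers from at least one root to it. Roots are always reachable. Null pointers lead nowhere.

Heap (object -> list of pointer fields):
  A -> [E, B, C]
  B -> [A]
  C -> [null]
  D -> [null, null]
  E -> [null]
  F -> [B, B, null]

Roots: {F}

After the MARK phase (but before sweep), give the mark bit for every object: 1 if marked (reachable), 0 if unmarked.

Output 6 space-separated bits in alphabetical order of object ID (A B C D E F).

Roots: F
Mark F: refs=B B null, marked=F
Mark B: refs=A, marked=B F
Mark A: refs=E B C, marked=A B F
Mark E: refs=null, marked=A B E F
Mark C: refs=null, marked=A B C E F
Unmarked (collected): D

Answer: 1 1 1 0 1 1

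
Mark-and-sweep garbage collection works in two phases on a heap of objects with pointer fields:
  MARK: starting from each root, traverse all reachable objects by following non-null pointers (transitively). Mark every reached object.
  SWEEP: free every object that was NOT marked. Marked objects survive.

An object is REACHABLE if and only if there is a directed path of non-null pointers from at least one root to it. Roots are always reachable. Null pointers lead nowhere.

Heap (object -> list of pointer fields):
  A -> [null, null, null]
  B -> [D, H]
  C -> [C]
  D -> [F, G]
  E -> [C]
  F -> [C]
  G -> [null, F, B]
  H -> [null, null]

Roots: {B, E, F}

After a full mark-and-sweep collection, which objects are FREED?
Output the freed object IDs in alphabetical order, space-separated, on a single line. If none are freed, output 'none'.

Answer: A

Derivation:
Roots: B E F
Mark B: refs=D H, marked=B
Mark E: refs=C, marked=B E
Mark F: refs=C, marked=B E F
Mark D: refs=F G, marked=B D E F
Mark H: refs=null null, marked=B D E F H
Mark C: refs=C, marked=B C D E F H
Mark G: refs=null F B, marked=B C D E F G H
Unmarked (collected): A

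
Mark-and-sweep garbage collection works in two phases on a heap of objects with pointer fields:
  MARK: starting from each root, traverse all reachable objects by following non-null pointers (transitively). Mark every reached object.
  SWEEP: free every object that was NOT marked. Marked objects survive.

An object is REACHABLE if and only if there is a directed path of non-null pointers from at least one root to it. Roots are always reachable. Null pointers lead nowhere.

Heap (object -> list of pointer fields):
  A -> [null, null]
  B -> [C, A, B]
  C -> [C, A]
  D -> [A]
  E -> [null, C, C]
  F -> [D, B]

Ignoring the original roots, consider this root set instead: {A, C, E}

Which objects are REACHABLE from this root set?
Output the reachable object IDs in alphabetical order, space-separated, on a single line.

Roots: A C E
Mark A: refs=null null, marked=A
Mark C: refs=C A, marked=A C
Mark E: refs=null C C, marked=A C E
Unmarked (collected): B D F

Answer: A C E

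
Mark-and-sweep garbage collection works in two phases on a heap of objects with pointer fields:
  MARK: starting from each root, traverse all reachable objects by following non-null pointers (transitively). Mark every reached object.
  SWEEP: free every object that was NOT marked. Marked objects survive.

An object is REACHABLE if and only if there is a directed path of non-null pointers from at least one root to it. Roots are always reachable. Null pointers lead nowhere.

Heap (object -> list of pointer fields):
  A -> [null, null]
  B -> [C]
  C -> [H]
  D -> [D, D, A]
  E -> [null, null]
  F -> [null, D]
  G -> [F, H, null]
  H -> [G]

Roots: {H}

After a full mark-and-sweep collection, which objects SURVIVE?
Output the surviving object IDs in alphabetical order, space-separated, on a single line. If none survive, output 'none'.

Answer: A D F G H

Derivation:
Roots: H
Mark H: refs=G, marked=H
Mark G: refs=F H null, marked=G H
Mark F: refs=null D, marked=F G H
Mark D: refs=D D A, marked=D F G H
Mark A: refs=null null, marked=A D F G H
Unmarked (collected): B C E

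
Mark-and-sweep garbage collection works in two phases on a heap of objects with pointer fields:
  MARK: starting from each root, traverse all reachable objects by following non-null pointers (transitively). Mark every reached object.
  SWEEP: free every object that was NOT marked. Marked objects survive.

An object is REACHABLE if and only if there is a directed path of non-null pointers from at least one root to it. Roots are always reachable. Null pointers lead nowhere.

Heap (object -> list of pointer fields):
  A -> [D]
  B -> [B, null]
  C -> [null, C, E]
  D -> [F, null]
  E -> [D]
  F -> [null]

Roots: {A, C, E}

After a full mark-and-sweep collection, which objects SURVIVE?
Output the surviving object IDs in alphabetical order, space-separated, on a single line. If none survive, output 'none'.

Roots: A C E
Mark A: refs=D, marked=A
Mark C: refs=null C E, marked=A C
Mark E: refs=D, marked=A C E
Mark D: refs=F null, marked=A C D E
Mark F: refs=null, marked=A C D E F
Unmarked (collected): B

Answer: A C D E F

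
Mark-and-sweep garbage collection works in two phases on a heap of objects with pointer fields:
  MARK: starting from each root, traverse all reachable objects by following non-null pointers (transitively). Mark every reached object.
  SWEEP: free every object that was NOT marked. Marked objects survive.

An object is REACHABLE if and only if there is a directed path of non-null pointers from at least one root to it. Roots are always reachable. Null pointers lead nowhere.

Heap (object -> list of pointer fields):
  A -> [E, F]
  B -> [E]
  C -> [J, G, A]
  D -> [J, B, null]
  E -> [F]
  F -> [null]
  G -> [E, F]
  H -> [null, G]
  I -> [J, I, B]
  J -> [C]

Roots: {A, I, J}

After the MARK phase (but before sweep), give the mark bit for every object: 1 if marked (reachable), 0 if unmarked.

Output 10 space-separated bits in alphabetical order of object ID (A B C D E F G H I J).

Roots: A I J
Mark A: refs=E F, marked=A
Mark I: refs=J I B, marked=A I
Mark J: refs=C, marked=A I J
Mark E: refs=F, marked=A E I J
Mark F: refs=null, marked=A E F I J
Mark B: refs=E, marked=A B E F I J
Mark C: refs=J G A, marked=A B C E F I J
Mark G: refs=E F, marked=A B C E F G I J
Unmarked (collected): D H

Answer: 1 1 1 0 1 1 1 0 1 1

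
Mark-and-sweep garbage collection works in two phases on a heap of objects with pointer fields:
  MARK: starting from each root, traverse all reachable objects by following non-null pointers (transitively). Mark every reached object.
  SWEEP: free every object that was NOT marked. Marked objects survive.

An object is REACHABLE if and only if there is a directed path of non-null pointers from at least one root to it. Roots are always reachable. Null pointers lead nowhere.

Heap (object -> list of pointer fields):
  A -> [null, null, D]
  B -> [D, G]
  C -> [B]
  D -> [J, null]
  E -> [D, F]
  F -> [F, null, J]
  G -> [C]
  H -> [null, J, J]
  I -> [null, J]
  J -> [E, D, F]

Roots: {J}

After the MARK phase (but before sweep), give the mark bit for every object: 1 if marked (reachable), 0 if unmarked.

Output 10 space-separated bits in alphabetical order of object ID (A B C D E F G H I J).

Roots: J
Mark J: refs=E D F, marked=J
Mark E: refs=D F, marked=E J
Mark D: refs=J null, marked=D E J
Mark F: refs=F null J, marked=D E F J
Unmarked (collected): A B C G H I

Answer: 0 0 0 1 1 1 0 0 0 1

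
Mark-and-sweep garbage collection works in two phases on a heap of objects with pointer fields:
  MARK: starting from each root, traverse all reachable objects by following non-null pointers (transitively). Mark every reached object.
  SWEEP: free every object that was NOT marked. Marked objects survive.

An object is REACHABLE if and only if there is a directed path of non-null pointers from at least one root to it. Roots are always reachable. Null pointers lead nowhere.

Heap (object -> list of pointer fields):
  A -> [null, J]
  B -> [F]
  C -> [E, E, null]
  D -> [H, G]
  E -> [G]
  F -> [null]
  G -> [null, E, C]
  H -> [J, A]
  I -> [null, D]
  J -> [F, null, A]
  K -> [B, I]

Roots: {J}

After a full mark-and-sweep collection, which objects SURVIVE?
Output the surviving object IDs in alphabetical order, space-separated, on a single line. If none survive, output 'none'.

Roots: J
Mark J: refs=F null A, marked=J
Mark F: refs=null, marked=F J
Mark A: refs=null J, marked=A F J
Unmarked (collected): B C D E G H I K

Answer: A F J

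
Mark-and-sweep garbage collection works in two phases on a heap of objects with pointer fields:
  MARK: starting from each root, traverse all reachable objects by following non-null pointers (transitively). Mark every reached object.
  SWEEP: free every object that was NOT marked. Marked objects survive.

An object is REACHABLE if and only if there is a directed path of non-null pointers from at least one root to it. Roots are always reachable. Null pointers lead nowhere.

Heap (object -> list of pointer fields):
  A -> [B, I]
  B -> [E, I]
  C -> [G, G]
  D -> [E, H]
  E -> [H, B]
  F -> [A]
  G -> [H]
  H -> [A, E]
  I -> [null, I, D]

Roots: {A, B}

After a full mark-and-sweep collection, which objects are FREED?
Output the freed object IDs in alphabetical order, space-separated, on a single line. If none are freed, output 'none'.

Roots: A B
Mark A: refs=B I, marked=A
Mark B: refs=E I, marked=A B
Mark I: refs=null I D, marked=A B I
Mark E: refs=H B, marked=A B E I
Mark D: refs=E H, marked=A B D E I
Mark H: refs=A E, marked=A B D E H I
Unmarked (collected): C F G

Answer: C F G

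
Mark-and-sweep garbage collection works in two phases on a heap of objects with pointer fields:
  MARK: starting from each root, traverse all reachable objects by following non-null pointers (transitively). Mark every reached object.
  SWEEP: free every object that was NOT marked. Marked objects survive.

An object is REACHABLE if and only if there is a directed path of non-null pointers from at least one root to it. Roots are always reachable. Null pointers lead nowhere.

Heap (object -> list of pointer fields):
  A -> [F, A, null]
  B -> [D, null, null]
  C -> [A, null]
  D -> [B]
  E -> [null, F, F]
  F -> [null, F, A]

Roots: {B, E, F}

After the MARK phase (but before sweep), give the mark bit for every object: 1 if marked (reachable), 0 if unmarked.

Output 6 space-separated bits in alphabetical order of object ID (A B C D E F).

Answer: 1 1 0 1 1 1

Derivation:
Roots: B E F
Mark B: refs=D null null, marked=B
Mark E: refs=null F F, marked=B E
Mark F: refs=null F A, marked=B E F
Mark D: refs=B, marked=B D E F
Mark A: refs=F A null, marked=A B D E F
Unmarked (collected): C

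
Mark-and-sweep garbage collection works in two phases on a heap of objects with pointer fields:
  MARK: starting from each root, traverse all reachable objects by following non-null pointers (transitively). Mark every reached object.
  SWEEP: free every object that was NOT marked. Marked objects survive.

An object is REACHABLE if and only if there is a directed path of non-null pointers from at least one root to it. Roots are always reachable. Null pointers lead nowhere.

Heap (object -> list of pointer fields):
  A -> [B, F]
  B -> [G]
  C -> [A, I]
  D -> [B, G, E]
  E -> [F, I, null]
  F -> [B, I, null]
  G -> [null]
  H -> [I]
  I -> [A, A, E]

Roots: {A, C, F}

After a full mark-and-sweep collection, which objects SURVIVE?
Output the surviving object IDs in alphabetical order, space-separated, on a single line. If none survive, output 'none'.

Roots: A C F
Mark A: refs=B F, marked=A
Mark C: refs=A I, marked=A C
Mark F: refs=B I null, marked=A C F
Mark B: refs=G, marked=A B C F
Mark I: refs=A A E, marked=A B C F I
Mark G: refs=null, marked=A B C F G I
Mark E: refs=F I null, marked=A B C E F G I
Unmarked (collected): D H

Answer: A B C E F G I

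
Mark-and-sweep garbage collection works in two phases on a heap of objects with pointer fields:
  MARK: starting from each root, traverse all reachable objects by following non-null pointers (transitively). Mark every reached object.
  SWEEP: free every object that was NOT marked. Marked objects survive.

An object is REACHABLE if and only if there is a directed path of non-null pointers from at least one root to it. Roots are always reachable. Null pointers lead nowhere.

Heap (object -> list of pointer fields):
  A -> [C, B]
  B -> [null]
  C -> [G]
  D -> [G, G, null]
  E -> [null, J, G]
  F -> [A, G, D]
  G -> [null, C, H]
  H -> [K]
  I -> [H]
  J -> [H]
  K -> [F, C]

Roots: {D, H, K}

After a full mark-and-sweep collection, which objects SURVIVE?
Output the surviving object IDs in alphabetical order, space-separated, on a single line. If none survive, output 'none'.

Answer: A B C D F G H K

Derivation:
Roots: D H K
Mark D: refs=G G null, marked=D
Mark H: refs=K, marked=D H
Mark K: refs=F C, marked=D H K
Mark G: refs=null C H, marked=D G H K
Mark F: refs=A G D, marked=D F G H K
Mark C: refs=G, marked=C D F G H K
Mark A: refs=C B, marked=A C D F G H K
Mark B: refs=null, marked=A B C D F G H K
Unmarked (collected): E I J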